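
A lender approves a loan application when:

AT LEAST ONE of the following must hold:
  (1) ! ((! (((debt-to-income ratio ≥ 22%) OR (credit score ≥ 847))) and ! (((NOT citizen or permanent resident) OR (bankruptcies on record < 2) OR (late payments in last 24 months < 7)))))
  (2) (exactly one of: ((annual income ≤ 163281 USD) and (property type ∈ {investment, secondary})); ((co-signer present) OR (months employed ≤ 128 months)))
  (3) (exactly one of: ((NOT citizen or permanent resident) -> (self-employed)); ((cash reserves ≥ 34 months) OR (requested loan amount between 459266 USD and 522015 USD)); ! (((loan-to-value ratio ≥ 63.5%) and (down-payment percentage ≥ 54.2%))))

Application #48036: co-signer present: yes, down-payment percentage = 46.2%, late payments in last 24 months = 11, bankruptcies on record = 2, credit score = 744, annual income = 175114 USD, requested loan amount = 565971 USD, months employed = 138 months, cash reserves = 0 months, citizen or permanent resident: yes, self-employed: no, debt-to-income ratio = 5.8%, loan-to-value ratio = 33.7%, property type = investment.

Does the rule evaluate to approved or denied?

Atomic conditions:
  debt-to-income ratio ≥ 22%: 5.8 ≥ 22 is false
  credit score ≥ 847: 744 ≥ 847 is false
  NOT citizen or permanent resident: yes → false
  bankruptcies on record < 2: 2 < 2 is false
  late payments in last 24 months < 7: 11 < 7 is false
  annual income ≤ 163281 USD: 175114 ≤ 163281 is false
  property type ∈ {investment, secondary}: investment is in the set → true
  co-signer present: yes → true
  months employed ≤ 128 months: 138 ≤ 128 is false
  self-employed: no → false
  cash reserves ≥ 34 months: 0 ≥ 34 is false
  requested loan amount between 459266 USD and 522015 USD: 565971 in [459266, 522015] is false
  loan-to-value ratio ≥ 63.5%: 33.7 ≥ 63.5 is false
  down-payment percentage ≥ 54.2%: 46.2 ≥ 54.2 is false
Combine:
[1.1.1.1] false OR false = false
[1.1.1] NOT false = true
[1.1.2.1] false OR false OR false = false
[1.1.2] NOT false = true
[1.1] true AND true = true
[1] NOT true = false
[2.1] false AND true = false
[2.2] true OR false = true
[2] exactly-one(false, true) = true
[3.1] false → false (antecedent false ⇒ implication holds) = true
[3.2] false OR false = false
[3.3.1] false AND false = false
[3.3] NOT false = true
[3] exactly-one(true, false, true) = false
[root] false OR true OR false = true
Overall: true → approved

Approved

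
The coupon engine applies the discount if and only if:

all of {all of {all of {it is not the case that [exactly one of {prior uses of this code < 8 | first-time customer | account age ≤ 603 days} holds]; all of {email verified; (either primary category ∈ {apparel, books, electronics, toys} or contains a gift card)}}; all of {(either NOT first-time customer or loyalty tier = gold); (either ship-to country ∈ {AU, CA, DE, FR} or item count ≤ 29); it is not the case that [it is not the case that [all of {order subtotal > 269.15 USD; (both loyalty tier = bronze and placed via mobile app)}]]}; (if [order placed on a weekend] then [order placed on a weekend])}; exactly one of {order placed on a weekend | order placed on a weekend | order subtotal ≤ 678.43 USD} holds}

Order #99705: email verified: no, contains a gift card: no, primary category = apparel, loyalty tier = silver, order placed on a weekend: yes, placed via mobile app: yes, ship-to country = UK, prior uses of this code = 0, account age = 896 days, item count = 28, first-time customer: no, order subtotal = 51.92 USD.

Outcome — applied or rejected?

Atomic conditions:
  prior uses of this code < 8: 0 < 8 is true
  first-time customer: no → false
  account age ≤ 603 days: 896 ≤ 603 is false
  email verified: no → false
  primary category ∈ {apparel, books, electronics, toys}: apparel is in the set → true
  contains a gift card: no → false
  NOT first-time customer: no → true
  loyalty tier = gold: silver == gold is false
  ship-to country ∈ {AU, CA, DE, FR}: UK is not in the set → false
  item count ≤ 29: 28 ≤ 29 is true
  order subtotal > 269.15 USD: 51.92 > 269.15 is false
  loyalty tier = bronze: silver == bronze is false
  placed via mobile app: yes → true
  order placed on a weekend: yes → true
  order subtotal ≤ 678.43 USD: 51.92 ≤ 678.43 is true
Combine:
[1.1.1.1] exactly-one(true, false, false) = true
[1.1.1] NOT true = false
[1.1.2.2] true OR false = true
[1.1.2] false AND true = false
[1.1] false AND false = false
[1.2.1] true OR false = true
[1.2.2] false OR true = true
[1.2.3.1.1.2] false AND true = false
[1.2.3.1.1] false AND false = false
[1.2.3.1] NOT false = true
[1.2.3] NOT true = false
[1.2] true AND true AND false = false
[1.3] true → true = true
[1] false AND false AND true = false
[2] exactly-one(true, true, true) = false
[root] false AND false = false
Overall: false → rejected

Rejected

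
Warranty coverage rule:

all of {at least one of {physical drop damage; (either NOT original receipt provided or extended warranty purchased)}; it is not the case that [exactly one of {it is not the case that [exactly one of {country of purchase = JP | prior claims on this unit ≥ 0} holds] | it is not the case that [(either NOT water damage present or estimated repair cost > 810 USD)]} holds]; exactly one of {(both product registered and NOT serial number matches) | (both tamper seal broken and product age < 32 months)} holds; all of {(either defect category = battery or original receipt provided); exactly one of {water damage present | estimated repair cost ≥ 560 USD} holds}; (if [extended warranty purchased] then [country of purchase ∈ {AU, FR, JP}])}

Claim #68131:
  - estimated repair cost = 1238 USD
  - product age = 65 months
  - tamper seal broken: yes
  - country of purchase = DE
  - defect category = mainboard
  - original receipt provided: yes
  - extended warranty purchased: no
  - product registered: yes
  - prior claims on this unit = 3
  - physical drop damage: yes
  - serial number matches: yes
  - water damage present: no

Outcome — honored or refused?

Atomic conditions:
  physical drop damage: yes → true
  NOT original receipt provided: yes → false
  extended warranty purchased: no → false
  country of purchase = JP: DE == JP is false
  prior claims on this unit ≥ 0: 3 ≥ 0 is true
  NOT water damage present: no → true
  estimated repair cost > 810 USD: 1238 > 810 is true
  product registered: yes → true
  NOT serial number matches: yes → false
  tamper seal broken: yes → true
  product age < 32 months: 65 < 32 is false
  defect category = battery: mainboard == battery is false
  original receipt provided: yes → true
  water damage present: no → false
  estimated repair cost ≥ 560 USD: 1238 ≥ 560 is true
  country of purchase ∈ {AU, FR, JP}: DE is not in the set → false
Combine:
[1.2] false OR false = false
[1] true OR false = true
[2.1.1.1] exactly-one(false, true) = true
[2.1.1] NOT true = false
[2.1.2.1] true OR true = true
[2.1.2] NOT true = false
[2.1] exactly-one(false, false) = false
[2] NOT false = true
[3.1] true AND false = false
[3.2] true AND false = false
[3] exactly-one(false, false) = false
[4.1] false OR true = true
[4.2] exactly-one(false, true) = true
[4] true AND true = true
[5] false → false (antecedent false ⇒ implication holds) = true
[root] true AND true AND false AND true AND true = false
Overall: false → refused

Refused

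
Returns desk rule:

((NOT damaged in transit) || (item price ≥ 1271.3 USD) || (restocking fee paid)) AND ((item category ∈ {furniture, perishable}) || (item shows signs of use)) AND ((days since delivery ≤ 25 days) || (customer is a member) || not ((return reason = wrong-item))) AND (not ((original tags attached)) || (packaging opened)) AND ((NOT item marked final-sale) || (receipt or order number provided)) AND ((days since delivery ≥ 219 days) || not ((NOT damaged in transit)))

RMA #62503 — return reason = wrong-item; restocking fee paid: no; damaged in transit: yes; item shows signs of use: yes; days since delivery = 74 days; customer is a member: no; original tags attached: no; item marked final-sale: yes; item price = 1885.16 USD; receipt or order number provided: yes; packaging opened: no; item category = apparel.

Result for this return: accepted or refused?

Atomic conditions:
  NOT damaged in transit: yes → false
  item price ≥ 1271.3 USD: 1885.16 ≥ 1271.3 is true
  restocking fee paid: no → false
  item category ∈ {furniture, perishable}: apparel is not in the set → false
  item shows signs of use: yes → true
  days since delivery ≤ 25 days: 74 ≤ 25 is false
  customer is a member: no → false
  return reason = wrong-item: wrong-item == wrong-item is true
  original tags attached: no → false
  packaging opened: no → false
  NOT item marked final-sale: yes → false
  receipt or order number provided: yes → true
  days since delivery ≥ 219 days: 74 ≥ 219 is false
Combine:
[1] false OR true OR false = true
[2] false OR true = true
[3.3] NOT true = false
[3] false OR false OR false = false
[4.1] NOT false = true
[4] true OR false = true
[5] false OR true = true
[6.2] NOT false = true
[6] false OR true = true
[root] true AND true AND false AND true AND true AND true = false
Overall: false → refused

Refused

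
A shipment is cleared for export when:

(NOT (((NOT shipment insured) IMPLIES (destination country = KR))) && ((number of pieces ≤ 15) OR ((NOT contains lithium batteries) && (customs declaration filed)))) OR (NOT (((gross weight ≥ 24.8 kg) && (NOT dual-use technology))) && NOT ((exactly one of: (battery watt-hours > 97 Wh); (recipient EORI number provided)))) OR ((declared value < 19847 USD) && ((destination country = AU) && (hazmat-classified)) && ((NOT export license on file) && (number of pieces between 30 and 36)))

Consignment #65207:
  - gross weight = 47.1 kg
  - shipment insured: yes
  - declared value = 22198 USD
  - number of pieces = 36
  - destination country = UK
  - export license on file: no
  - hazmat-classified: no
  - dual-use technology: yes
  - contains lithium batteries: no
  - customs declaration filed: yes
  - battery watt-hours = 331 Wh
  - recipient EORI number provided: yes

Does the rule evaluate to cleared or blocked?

Atomic conditions:
  NOT shipment insured: yes → false
  destination country = KR: UK == KR is false
  number of pieces ≤ 15: 36 ≤ 15 is false
  NOT contains lithium batteries: no → true
  customs declaration filed: yes → true
  gross weight ≥ 24.8 kg: 47.1 ≥ 24.8 is true
  NOT dual-use technology: yes → false
  battery watt-hours > 97 Wh: 331 > 97 is true
  recipient EORI number provided: yes → true
  declared value < 19847 USD: 22198 < 19847 is false
  destination country = AU: UK == AU is false
  hazmat-classified: no → false
  NOT export license on file: no → true
  number of pieces between 30 and 36: 36 in [30, 36] is true
Combine:
[1.1.1] false → false (antecedent false ⇒ implication holds) = true
[1.1] NOT true = false
[1.2.2] true AND true = true
[1.2] false OR true = true
[1] false AND true = false
[2.1.1] true AND false = false
[2.1] NOT false = true
[2.2.1] exactly-one(true, true) = false
[2.2] NOT false = true
[2] true AND true = true
[3.2] false AND false = false
[3.3] true AND true = true
[3] false AND false AND true = false
[root] false OR true OR false = true
Overall: true → cleared

Cleared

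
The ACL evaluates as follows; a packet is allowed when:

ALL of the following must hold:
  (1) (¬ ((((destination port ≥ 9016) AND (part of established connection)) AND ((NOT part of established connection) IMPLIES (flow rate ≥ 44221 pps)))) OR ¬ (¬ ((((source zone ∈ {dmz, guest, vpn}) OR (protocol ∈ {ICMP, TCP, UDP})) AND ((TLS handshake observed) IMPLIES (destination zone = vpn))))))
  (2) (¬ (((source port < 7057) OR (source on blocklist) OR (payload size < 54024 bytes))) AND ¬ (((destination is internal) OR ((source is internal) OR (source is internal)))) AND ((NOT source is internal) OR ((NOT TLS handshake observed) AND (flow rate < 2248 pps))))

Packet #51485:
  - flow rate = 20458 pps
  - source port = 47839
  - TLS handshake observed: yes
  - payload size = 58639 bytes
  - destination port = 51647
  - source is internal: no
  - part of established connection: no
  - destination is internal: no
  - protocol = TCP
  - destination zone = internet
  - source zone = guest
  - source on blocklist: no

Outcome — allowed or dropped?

Allowed

Atomic conditions:
  destination port ≥ 9016: 51647 ≥ 9016 is true
  part of established connection: no → false
  NOT part of established connection: no → true
  flow rate ≥ 44221 pps: 20458 ≥ 44221 is false
  source zone ∈ {dmz, guest, vpn}: guest is in the set → true
  protocol ∈ {ICMP, TCP, UDP}: TCP is in the set → true
  TLS handshake observed: yes → true
  destination zone = vpn: internet == vpn is false
  source port < 7057: 47839 < 7057 is false
  source on blocklist: no → false
  payload size < 54024 bytes: 58639 < 54024 is false
  destination is internal: no → false
  source is internal: no → false
  NOT source is internal: no → true
  NOT TLS handshake observed: yes → false
  flow rate < 2248 pps: 20458 < 2248 is false
Combine:
[1.1.1.1] true AND false = false
[1.1.1.2] true → false = false
[1.1.1] false AND false = false
[1.1] NOT false = true
[1.2.1.1.1] true OR true = true
[1.2.1.1.2] true → false = false
[1.2.1.1] true AND false = false
[1.2.1] NOT false = true
[1.2] NOT true = false
[1] true OR false = true
[2.1.1] false OR false OR false = false
[2.1] NOT false = true
[2.2.1.2] false OR false = false
[2.2.1] false OR false = false
[2.2] NOT false = true
[2.3.2] false AND false = false
[2.3] true OR false = true
[2] true AND true AND true = true
[root] true AND true = true
Overall: true → allowed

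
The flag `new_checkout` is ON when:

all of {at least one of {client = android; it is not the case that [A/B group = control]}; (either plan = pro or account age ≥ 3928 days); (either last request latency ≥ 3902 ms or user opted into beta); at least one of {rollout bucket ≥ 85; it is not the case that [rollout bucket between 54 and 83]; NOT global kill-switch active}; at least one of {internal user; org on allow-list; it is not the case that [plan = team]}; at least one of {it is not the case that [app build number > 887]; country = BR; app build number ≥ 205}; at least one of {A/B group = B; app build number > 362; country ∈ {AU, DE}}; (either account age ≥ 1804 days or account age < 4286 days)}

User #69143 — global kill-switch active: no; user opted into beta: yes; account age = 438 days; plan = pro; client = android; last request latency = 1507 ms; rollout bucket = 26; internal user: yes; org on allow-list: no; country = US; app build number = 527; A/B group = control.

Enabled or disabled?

Enabled

Atomic conditions:
  client = android: android == android is true
  A/B group = control: control == control is true
  plan = pro: pro == pro is true
  account age ≥ 3928 days: 438 ≥ 3928 is false
  last request latency ≥ 3902 ms: 1507 ≥ 3902 is false
  user opted into beta: yes → true
  rollout bucket ≥ 85: 26 ≥ 85 is false
  rollout bucket between 54 and 83: 26 in [54, 83] is false
  NOT global kill-switch active: no → true
  internal user: yes → true
  org on allow-list: no → false
  plan = team: pro == team is false
  app build number > 887: 527 > 887 is false
  country = BR: US == BR is false
  app build number ≥ 205: 527 ≥ 205 is true
  A/B group = B: control == B is false
  app build number > 362: 527 > 362 is true
  country ∈ {AU, DE}: US is not in the set → false
  account age ≥ 1804 days: 438 ≥ 1804 is false
  account age < 4286 days: 438 < 4286 is true
Combine:
[1.2] NOT true = false
[1] true OR false = true
[2] true OR false = true
[3] false OR true = true
[4.2] NOT false = true
[4] false OR true OR true = true
[5.3] NOT false = true
[5] true OR false OR true = true
[6.1] NOT false = true
[6] true OR false OR true = true
[7] false OR true OR false = true
[8] false OR true = true
[root] true AND true AND true AND true AND true AND true AND true AND true = true
Overall: true → enabled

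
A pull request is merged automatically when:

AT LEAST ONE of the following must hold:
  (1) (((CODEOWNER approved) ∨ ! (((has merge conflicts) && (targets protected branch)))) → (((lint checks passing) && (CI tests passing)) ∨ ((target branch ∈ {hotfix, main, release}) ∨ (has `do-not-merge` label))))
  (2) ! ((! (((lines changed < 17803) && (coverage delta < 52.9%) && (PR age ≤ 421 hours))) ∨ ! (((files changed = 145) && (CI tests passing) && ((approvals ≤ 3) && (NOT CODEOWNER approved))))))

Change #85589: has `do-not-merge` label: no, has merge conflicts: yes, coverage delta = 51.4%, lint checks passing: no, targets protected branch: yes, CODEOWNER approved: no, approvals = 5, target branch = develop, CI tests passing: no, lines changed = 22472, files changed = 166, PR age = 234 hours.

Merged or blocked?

Atomic conditions:
  CODEOWNER approved: no → false
  has merge conflicts: yes → true
  targets protected branch: yes → true
  lint checks passing: no → false
  CI tests passing: no → false
  target branch ∈ {hotfix, main, release}: develop is not in the set → false
  has `do-not-merge` label: no → false
  lines changed < 17803: 22472 < 17803 is false
  coverage delta < 52.9%: 51.4 < 52.9 is true
  PR age ≤ 421 hours: 234 ≤ 421 is true
  files changed = 145: 166 == 145 is false
  approvals ≤ 3: 5 ≤ 3 is false
  NOT CODEOWNER approved: no → true
Combine:
[1.1.2.1] true AND true = true
[1.1.2] NOT true = false
[1.1] false OR false = false
[1.2.1] false AND false = false
[1.2.2] false OR false = false
[1.2] false OR false = false
[1] false → false (antecedent false ⇒ implication holds) = true
[2.1.1.1] false AND true AND true = false
[2.1.1] NOT false = true
[2.1.2.1.3] false AND true = false
[2.1.2.1] false AND false AND false = false
[2.1.2] NOT false = true
[2.1] true OR true = true
[2] NOT true = false
[root] true OR false = true
Overall: true → merged

Merged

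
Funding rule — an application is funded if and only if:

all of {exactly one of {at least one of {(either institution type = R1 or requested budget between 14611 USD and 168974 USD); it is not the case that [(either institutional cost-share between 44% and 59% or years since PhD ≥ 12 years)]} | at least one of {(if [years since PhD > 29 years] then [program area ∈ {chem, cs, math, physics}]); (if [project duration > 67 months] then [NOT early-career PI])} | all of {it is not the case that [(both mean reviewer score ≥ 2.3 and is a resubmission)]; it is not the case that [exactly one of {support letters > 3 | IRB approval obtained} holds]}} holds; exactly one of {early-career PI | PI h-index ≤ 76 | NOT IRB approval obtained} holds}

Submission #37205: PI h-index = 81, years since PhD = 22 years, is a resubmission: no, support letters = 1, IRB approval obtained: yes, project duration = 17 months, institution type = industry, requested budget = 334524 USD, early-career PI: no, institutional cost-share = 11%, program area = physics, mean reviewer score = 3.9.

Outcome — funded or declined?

Declined

Atomic conditions:
  institution type = R1: industry == R1 is false
  requested budget between 14611 USD and 168974 USD: 334524 in [14611, 168974] is false
  institutional cost-share between 44% and 59%: 11 in [44, 59] is false
  years since PhD ≥ 12 years: 22 ≥ 12 is true
  years since PhD > 29 years: 22 > 29 is false
  program area ∈ {chem, cs, math, physics}: physics is in the set → true
  project duration > 67 months: 17 > 67 is false
  NOT early-career PI: no → true
  mean reviewer score ≥ 2.3: 3.9 ≥ 2.3 is true
  is a resubmission: no → false
  support letters > 3: 1 > 3 is false
  IRB approval obtained: yes → true
  early-career PI: no → false
  PI h-index ≤ 76: 81 ≤ 76 is false
  NOT IRB approval obtained: yes → false
Combine:
[1.1.1] false OR false = false
[1.1.2.1] false OR true = true
[1.1.2] NOT true = false
[1.1] false OR false = false
[1.2.1] false → true (antecedent false ⇒ implication holds) = true
[1.2.2] false → true (antecedent false ⇒ implication holds) = true
[1.2] true OR true = true
[1.3.1.1] true AND false = false
[1.3.1] NOT false = true
[1.3.2.1] exactly-one(false, true) = true
[1.3.2] NOT true = false
[1.3] true AND false = false
[1] exactly-one(false, true, false) = true
[2] exactly-one(false, false, false) = false
[root] true AND false = false
Overall: false → declined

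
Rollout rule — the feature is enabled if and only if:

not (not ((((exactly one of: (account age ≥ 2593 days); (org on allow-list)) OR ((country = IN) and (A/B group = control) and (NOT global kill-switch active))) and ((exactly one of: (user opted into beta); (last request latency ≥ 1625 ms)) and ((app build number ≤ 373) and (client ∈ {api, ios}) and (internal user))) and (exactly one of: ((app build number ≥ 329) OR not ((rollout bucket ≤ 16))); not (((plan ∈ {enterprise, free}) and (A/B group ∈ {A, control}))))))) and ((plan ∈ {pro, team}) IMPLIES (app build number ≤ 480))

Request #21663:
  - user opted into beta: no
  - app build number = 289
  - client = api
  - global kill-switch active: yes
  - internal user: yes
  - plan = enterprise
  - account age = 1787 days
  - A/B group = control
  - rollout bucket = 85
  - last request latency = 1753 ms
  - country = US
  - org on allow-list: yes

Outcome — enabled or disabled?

Enabled

Atomic conditions:
  account age ≥ 2593 days: 1787 ≥ 2593 is false
  org on allow-list: yes → true
  country = IN: US == IN is false
  A/B group = control: control == control is true
  NOT global kill-switch active: yes → false
  user opted into beta: no → false
  last request latency ≥ 1625 ms: 1753 ≥ 1625 is true
  app build number ≤ 373: 289 ≤ 373 is true
  client ∈ {api, ios}: api is in the set → true
  internal user: yes → true
  app build number ≥ 329: 289 ≥ 329 is false
  rollout bucket ≤ 16: 85 ≤ 16 is false
  plan ∈ {enterprise, free}: enterprise is in the set → true
  A/B group ∈ {A, control}: control is in the set → true
  plan ∈ {pro, team}: enterprise is not in the set → false
  app build number ≤ 480: 289 ≤ 480 is true
Combine:
[1.1.1.1.1] exactly-one(false, true) = true
[1.1.1.1.2] false AND true AND false = false
[1.1.1.1] true OR false = true
[1.1.1.2.1] exactly-one(false, true) = true
[1.1.1.2.2] true AND true AND true = true
[1.1.1.2] true AND true = true
[1.1.1.3.1.2] NOT false = true
[1.1.1.3.1] false OR true = true
[1.1.1.3.2.1] true AND true = true
[1.1.1.3.2] NOT true = false
[1.1.1.3] exactly-one(true, false) = true
[1.1.1] true AND true AND true = true
[1.1] NOT true = false
[1] NOT false = true
[2] false → true (antecedent false ⇒ implication holds) = true
[root] true AND true = true
Overall: true → enabled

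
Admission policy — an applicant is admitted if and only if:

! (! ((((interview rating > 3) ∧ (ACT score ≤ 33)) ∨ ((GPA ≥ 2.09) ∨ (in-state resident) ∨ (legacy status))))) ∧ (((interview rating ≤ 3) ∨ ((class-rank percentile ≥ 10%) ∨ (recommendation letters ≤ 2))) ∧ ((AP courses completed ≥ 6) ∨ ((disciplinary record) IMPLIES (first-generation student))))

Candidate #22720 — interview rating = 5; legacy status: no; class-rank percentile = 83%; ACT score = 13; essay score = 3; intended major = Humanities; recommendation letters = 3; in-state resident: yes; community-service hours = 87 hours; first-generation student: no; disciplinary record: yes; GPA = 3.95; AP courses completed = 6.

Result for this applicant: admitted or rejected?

Admitted

Atomic conditions:
  interview rating > 3: 5 > 3 is true
  ACT score ≤ 33: 13 ≤ 33 is true
  GPA ≥ 2.09: 3.95 ≥ 2.09 is true
  in-state resident: yes → true
  legacy status: no → false
  interview rating ≤ 3: 5 ≤ 3 is false
  class-rank percentile ≥ 10%: 83 ≥ 10 is true
  recommendation letters ≤ 2: 3 ≤ 2 is false
  AP courses completed ≥ 6: 6 ≥ 6 is true
  disciplinary record: yes → true
  first-generation student: no → false
Combine:
[1.1.1.1] true AND true = true
[1.1.1.2] true OR true OR false = true
[1.1.1] true OR true = true
[1.1] NOT true = false
[1] NOT false = true
[2.1.2] true OR false = true
[2.1] false OR true = true
[2.2.2] true → false = false
[2.2] true OR false = true
[2] true AND true = true
[root] true AND true = true
Overall: true → admitted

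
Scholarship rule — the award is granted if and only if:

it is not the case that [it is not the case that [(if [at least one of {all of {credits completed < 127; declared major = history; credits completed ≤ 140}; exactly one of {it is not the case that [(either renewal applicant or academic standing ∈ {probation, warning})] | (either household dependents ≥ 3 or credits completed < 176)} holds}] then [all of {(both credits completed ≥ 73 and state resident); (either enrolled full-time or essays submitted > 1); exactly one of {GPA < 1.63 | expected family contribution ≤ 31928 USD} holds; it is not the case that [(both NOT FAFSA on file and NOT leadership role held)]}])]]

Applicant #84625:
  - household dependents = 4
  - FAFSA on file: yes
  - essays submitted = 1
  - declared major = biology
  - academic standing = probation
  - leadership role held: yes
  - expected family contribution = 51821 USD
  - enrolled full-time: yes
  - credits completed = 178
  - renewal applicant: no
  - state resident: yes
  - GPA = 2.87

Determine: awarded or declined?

Atomic conditions:
  credits completed < 127: 178 < 127 is false
  declared major = history: biology == history is false
  credits completed ≤ 140: 178 ≤ 140 is false
  renewal applicant: no → false
  academic standing ∈ {probation, warning}: probation is in the set → true
  household dependents ≥ 3: 4 ≥ 3 is true
  credits completed < 176: 178 < 176 is false
  credits completed ≥ 73: 178 ≥ 73 is true
  state resident: yes → true
  enrolled full-time: yes → true
  essays submitted > 1: 1 > 1 is false
  GPA < 1.63: 2.87 < 1.63 is false
  expected family contribution ≤ 31928 USD: 51821 ≤ 31928 is false
  NOT FAFSA on file: yes → false
  NOT leadership role held: yes → false
Combine:
[1.1.1.1] false AND false AND false = false
[1.1.1.2.1.1] false OR true = true
[1.1.1.2.1] NOT true = false
[1.1.1.2.2] true OR false = true
[1.1.1.2] exactly-one(false, true) = true
[1.1.1] false OR true = true
[1.1.2.1] true AND true = true
[1.1.2.2] true OR false = true
[1.1.2.3] exactly-one(false, false) = false
[1.1.2.4.1] false AND false = false
[1.1.2.4] NOT false = true
[1.1.2] true AND true AND false AND true = false
[1.1] true → false = false
[1] NOT false = true
[root] NOT true = false
Overall: false → declined

Declined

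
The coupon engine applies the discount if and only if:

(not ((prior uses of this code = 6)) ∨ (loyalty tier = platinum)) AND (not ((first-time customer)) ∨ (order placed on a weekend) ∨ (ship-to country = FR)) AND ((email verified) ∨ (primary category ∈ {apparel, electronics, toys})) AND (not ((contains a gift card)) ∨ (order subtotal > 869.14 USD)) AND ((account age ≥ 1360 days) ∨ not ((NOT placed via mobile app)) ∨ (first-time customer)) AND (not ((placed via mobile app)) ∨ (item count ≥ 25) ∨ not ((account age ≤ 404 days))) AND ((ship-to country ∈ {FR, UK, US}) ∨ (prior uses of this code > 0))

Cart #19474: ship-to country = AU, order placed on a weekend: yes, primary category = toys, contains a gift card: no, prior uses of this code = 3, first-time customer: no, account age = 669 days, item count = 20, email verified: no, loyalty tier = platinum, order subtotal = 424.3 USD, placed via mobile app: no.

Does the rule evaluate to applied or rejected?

Rejected

Atomic conditions:
  prior uses of this code = 6: 3 == 6 is false
  loyalty tier = platinum: platinum == platinum is true
  first-time customer: no → false
  order placed on a weekend: yes → true
  ship-to country = FR: AU == FR is false
  email verified: no → false
  primary category ∈ {apparel, electronics, toys}: toys is in the set → true
  contains a gift card: no → false
  order subtotal > 869.14 USD: 424.3 > 869.14 is false
  account age ≥ 1360 days: 669 ≥ 1360 is false
  NOT placed via mobile app: no → true
  placed via mobile app: no → false
  item count ≥ 25: 20 ≥ 25 is false
  account age ≤ 404 days: 669 ≤ 404 is false
  ship-to country ∈ {FR, UK, US}: AU is not in the set → false
  prior uses of this code > 0: 3 > 0 is true
Combine:
[1.1] NOT false = true
[1] true OR true = true
[2.1] NOT false = true
[2] true OR true OR false = true
[3] false OR true = true
[4.1] NOT false = true
[4] true OR false = true
[5.2] NOT true = false
[5] false OR false OR false = false
[6.1] NOT false = true
[6.3] NOT false = true
[6] true OR false OR true = true
[7] false OR true = true
[root] true AND true AND true AND true AND false AND true AND true = false
Overall: false → rejected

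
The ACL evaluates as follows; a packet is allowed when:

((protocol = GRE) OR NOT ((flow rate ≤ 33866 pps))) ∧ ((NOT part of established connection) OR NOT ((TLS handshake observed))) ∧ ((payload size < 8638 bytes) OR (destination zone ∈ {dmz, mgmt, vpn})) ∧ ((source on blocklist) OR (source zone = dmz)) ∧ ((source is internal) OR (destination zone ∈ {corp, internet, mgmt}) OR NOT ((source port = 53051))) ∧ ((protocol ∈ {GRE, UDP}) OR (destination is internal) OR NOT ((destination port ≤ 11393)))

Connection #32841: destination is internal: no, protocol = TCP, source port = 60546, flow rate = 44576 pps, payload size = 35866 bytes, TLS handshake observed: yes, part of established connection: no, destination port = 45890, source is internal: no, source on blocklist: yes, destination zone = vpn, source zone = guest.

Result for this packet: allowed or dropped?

Atomic conditions:
  protocol = GRE: TCP == GRE is false
  flow rate ≤ 33866 pps: 44576 ≤ 33866 is false
  NOT part of established connection: no → true
  TLS handshake observed: yes → true
  payload size < 8638 bytes: 35866 < 8638 is false
  destination zone ∈ {dmz, mgmt, vpn}: vpn is in the set → true
  source on blocklist: yes → true
  source zone = dmz: guest == dmz is false
  source is internal: no → false
  destination zone ∈ {corp, internet, mgmt}: vpn is not in the set → false
  source port = 53051: 60546 == 53051 is false
  protocol ∈ {GRE, UDP}: TCP is not in the set → false
  destination is internal: no → false
  destination port ≤ 11393: 45890 ≤ 11393 is false
Combine:
[1.2] NOT false = true
[1] false OR true = true
[2.2] NOT true = false
[2] true OR false = true
[3] false OR true = true
[4] true OR false = true
[5.3] NOT false = true
[5] false OR false OR true = true
[6.3] NOT false = true
[6] false OR false OR true = true
[root] true AND true AND true AND true AND true AND true = true
Overall: true → allowed

Allowed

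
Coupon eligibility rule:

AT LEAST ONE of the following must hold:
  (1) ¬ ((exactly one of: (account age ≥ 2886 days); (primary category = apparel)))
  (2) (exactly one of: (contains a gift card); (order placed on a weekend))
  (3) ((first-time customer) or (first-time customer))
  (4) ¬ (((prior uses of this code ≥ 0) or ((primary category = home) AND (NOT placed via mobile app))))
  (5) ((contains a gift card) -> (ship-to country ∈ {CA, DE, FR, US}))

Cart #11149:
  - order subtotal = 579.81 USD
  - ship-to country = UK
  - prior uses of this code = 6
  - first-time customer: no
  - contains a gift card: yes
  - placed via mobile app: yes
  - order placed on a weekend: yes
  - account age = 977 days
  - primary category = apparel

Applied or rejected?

Atomic conditions:
  account age ≥ 2886 days: 977 ≥ 2886 is false
  primary category = apparel: apparel == apparel is true
  contains a gift card: yes → true
  order placed on a weekend: yes → true
  first-time customer: no → false
  prior uses of this code ≥ 0: 6 ≥ 0 is true
  primary category = home: apparel == home is false
  NOT placed via mobile app: yes → false
  ship-to country ∈ {CA, DE, FR, US}: UK is not in the set → false
Combine:
[1.1] exactly-one(false, true) = true
[1] NOT true = false
[2] exactly-one(true, true) = false
[3] false OR false = false
[4.1.2] false AND false = false
[4.1] true OR false = true
[4] NOT true = false
[5] true → false = false
[root] false OR false OR false OR false OR false = false
Overall: false → rejected

Rejected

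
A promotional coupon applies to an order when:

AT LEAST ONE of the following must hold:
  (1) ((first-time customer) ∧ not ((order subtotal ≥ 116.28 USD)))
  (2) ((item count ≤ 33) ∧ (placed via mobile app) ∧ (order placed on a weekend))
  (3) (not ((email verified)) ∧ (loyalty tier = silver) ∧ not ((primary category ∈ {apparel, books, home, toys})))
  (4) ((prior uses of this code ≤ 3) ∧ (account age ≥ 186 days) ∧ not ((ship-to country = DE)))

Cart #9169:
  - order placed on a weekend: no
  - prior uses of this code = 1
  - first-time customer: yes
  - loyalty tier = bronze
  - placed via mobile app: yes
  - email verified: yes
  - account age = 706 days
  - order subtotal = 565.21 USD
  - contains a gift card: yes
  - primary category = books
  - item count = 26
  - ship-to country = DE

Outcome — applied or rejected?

Atomic conditions:
  first-time customer: yes → true
  order subtotal ≥ 116.28 USD: 565.21 ≥ 116.28 is true
  item count ≤ 33: 26 ≤ 33 is true
  placed via mobile app: yes → true
  order placed on a weekend: no → false
  email verified: yes → true
  loyalty tier = silver: bronze == silver is false
  primary category ∈ {apparel, books, home, toys}: books is in the set → true
  prior uses of this code ≤ 3: 1 ≤ 3 is true
  account age ≥ 186 days: 706 ≥ 186 is true
  ship-to country = DE: DE == DE is true
Combine:
[1.2] NOT true = false
[1] true AND false = false
[2] true AND true AND false = false
[3.1] NOT true = false
[3.3] NOT true = false
[3] false AND false AND false = false
[4.3] NOT true = false
[4] true AND true AND false = false
[root] false OR false OR false OR false = false
Overall: false → rejected

Rejected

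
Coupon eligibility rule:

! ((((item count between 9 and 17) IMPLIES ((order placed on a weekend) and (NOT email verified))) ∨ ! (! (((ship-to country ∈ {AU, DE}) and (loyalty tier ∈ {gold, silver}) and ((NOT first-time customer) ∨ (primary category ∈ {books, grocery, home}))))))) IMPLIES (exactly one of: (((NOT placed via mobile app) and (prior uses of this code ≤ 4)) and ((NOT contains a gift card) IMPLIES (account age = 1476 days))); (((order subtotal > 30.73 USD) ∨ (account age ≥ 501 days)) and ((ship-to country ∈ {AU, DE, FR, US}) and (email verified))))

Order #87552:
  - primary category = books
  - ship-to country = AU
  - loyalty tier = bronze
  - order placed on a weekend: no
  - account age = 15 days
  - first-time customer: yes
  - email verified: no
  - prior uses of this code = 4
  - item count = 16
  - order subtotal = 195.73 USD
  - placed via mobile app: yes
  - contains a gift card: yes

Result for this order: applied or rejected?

Atomic conditions:
  item count between 9 and 17: 16 in [9, 17] is true
  order placed on a weekend: no → false
  NOT email verified: no → true
  ship-to country ∈ {AU, DE}: AU is in the set → true
  loyalty tier ∈ {gold, silver}: bronze is not in the set → false
  NOT first-time customer: yes → false
  primary category ∈ {books, grocery, home}: books is in the set → true
  NOT placed via mobile app: yes → false
  prior uses of this code ≤ 4: 4 ≤ 4 is true
  NOT contains a gift card: yes → false
  account age = 1476 days: 15 == 1476 is false
  order subtotal > 30.73 USD: 195.73 > 30.73 is true
  account age ≥ 501 days: 15 ≥ 501 is false
  ship-to country ∈ {AU, DE, FR, US}: AU is in the set → true
  email verified: no → false
Combine:
[1.1.1.2] false AND true = false
[1.1.1] true → false = false
[1.1.2.1.1.3] false OR true = true
[1.1.2.1.1] true AND false AND true = false
[1.1.2.1] NOT false = true
[1.1.2] NOT true = false
[1.1] false OR false = false
[1] NOT false = true
[2.1.1] false AND true = false
[2.1.2] false → false (antecedent false ⇒ implication holds) = true
[2.1] false AND true = false
[2.2.1] true OR false = true
[2.2.2] true AND false = false
[2.2] true AND false = false
[2] exactly-one(false, false) = false
[root] true → false = false
Overall: false → rejected

Rejected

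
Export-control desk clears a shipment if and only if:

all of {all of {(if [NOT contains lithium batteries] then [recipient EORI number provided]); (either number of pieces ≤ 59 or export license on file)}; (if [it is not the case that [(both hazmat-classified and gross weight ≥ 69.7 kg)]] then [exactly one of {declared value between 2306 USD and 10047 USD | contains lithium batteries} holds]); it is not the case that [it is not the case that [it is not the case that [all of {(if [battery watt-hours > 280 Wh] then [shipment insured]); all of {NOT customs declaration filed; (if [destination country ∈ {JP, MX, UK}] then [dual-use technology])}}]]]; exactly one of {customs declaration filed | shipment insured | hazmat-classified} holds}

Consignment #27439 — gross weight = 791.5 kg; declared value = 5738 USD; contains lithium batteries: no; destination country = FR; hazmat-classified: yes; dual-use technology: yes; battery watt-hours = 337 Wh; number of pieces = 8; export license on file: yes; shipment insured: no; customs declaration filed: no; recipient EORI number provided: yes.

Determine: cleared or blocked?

Atomic conditions:
  NOT contains lithium batteries: no → true
  recipient EORI number provided: yes → true
  number of pieces ≤ 59: 8 ≤ 59 is true
  export license on file: yes → true
  hazmat-classified: yes → true
  gross weight ≥ 69.7 kg: 791.5 ≥ 69.7 is true
  declared value between 2306 USD and 10047 USD: 5738 in [2306, 10047] is true
  contains lithium batteries: no → false
  battery watt-hours > 280 Wh: 337 > 280 is true
  shipment insured: no → false
  NOT customs declaration filed: no → true
  destination country ∈ {JP, MX, UK}: FR is not in the set → false
  dual-use technology: yes → true
  customs declaration filed: no → false
Combine:
[1.1] true → true = true
[1.2] true OR true = true
[1] true AND true = true
[2.1.1] true AND true = true
[2.1] NOT true = false
[2.2] exactly-one(true, false) = true
[2] false → true (antecedent false ⇒ implication holds) = true
[3.1.1.1.1] true → false = false
[3.1.1.1.2.2] false → true (antecedent false ⇒ implication holds) = true
[3.1.1.1.2] true AND true = true
[3.1.1.1] false AND true = false
[3.1.1] NOT false = true
[3.1] NOT true = false
[3] NOT false = true
[4] exactly-one(false, false, true) = true
[root] true AND true AND true AND true = true
Overall: true → cleared

Cleared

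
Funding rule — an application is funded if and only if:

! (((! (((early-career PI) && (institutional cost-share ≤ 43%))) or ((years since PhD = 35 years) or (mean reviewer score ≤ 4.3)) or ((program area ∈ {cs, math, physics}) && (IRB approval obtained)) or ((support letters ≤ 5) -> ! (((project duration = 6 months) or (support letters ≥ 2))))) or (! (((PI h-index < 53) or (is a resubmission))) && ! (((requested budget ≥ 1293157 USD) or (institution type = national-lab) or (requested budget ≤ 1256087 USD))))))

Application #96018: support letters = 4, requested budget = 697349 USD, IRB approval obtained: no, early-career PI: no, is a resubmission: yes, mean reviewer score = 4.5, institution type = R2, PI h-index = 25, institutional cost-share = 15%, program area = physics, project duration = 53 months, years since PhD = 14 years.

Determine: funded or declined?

Declined

Atomic conditions:
  early-career PI: no → false
  institutional cost-share ≤ 43%: 15 ≤ 43 is true
  years since PhD = 35 years: 14 == 35 is false
  mean reviewer score ≤ 4.3: 4.5 ≤ 4.3 is false
  program area ∈ {cs, math, physics}: physics is in the set → true
  IRB approval obtained: no → false
  support letters ≤ 5: 4 ≤ 5 is true
  project duration = 6 months: 53 == 6 is false
  support letters ≥ 2: 4 ≥ 2 is true
  PI h-index < 53: 25 < 53 is true
  is a resubmission: yes → true
  requested budget ≥ 1293157 USD: 697349 ≥ 1293157 is false
  institution type = national-lab: R2 == national-lab is false
  requested budget ≤ 1256087 USD: 697349 ≤ 1256087 is true
Combine:
[1.1.1.1] false AND true = false
[1.1.1] NOT false = true
[1.1.2] false OR false = false
[1.1.3] true AND false = false
[1.1.4.2.1] false OR true = true
[1.1.4.2] NOT true = false
[1.1.4] true → false = false
[1.1] true OR false OR false OR false = true
[1.2.1.1] true OR true = true
[1.2.1] NOT true = false
[1.2.2.1] false OR false OR true = true
[1.2.2] NOT true = false
[1.2] false AND false = false
[1] true OR false = true
[root] NOT true = false
Overall: false → declined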